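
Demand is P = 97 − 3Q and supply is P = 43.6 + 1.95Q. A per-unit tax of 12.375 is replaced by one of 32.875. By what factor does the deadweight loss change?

Competitive equilibrium: 97 − 3Q = 43.6 + 1.95Q → Q* = 10.7879, P* = 64.6364.
For a per-unit tax t: ΔQ = t/4.95, so DWL = ½·t·(t/4.95) = t²/9.9.
At t = 12.375: DWL = 15.469. At t = 32.875: DWL = 109.168.
Ratio = (32.875/12.375)² = 7.057.

7.057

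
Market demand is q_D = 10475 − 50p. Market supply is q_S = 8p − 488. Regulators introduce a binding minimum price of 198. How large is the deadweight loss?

14625.05

In inverse form: demand p = 209.5 − 0.02q, supply p = 61 + 0.125q.
Competitive equilibrium: 209.5 − 0.02q = 61 + 0.125q → q* = 1024.1379, p* = 189.0172.
At the floor p = 198, quantity demanded = (209.5 − 198)/0.02 = 575.
Sellers' marginal cost at q' = 575: 61 + 0.125·575 = 132.875.
Δq = 1024.1379 − 575 = 449.1379; wedge = 198 − 132.875 = 65.125.
Deadweight loss = ½ × 449.1379 × 65.125 = 14625.05.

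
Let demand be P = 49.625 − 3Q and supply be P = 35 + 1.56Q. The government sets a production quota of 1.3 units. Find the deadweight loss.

Competitive equilibrium: 49.625 − 3Q = 35 + 1.56Q → Q* = 3.2072, P* = 40.0033.
At Q = 1.3: demand price = 49.625 − 3·1.3 = 45.725; supply price = 35 + 1.56·1.3 = 37.028.
ΔQ = 3.2072 − 1.3 = 1.9072; wedge = 45.725 − 37.028 = 8.697.
The triangle = ½ × 1.9072 × 8.697 = 8.29.

8.29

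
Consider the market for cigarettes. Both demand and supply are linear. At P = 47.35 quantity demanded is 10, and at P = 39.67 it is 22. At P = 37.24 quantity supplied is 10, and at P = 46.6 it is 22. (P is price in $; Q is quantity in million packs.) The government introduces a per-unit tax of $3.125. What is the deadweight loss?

$3.44 million

Demand slope = (39.67 − 47.35)/(22 − 10) = −0.64, so P = 53.75 − 0.64Q.
Supply slope = (46.6 − 37.24)/(22 − 10) = 0.78, so P = 29.44 + 0.78Q.
Competitive equilibrium: 53.75 − 0.64Q = 29.44 + 0.78Q → Q* = 17.1197, P* = 42.7934.
With the tax, the buyer price exceeds the seller price by 3.125: (53.75 − 0.64Q) − (29.44 + 0.78Q) = 3.125 → Q' = 14.919.
ΔQ = 17.1197 − 14.919 = 2.2007; the wedge equals the tax, 3.125.
Welfare loss = ½ × 2.2007 × 3.125 = $3.44 million.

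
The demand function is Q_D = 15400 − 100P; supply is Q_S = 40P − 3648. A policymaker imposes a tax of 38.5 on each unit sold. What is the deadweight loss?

In inverse form: demand P = 154 − 0.01Q, supply P = 91.2 + 0.025Q.
Competitive equilibrium: 154 − 0.01Q = 91.2 + 0.025Q → Q* = 1794.2857, P* = 136.0571.
With the tax, the buyer price exceeds the seller price by 38.5: (154 − 0.01Q) − (91.2 + 0.025Q) = 38.5 → Q' = 694.2857.
ΔQ = 1794.2857 − 694.2857 = 1100; the wedge equals the tax, 38.5.
The triangle = ½ × 1100 × 38.5 = 21175.

21175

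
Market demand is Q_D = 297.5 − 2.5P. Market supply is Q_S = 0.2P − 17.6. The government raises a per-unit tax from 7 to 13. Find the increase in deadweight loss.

11.11

In inverse form: demand P = 119 − 0.4Q, supply P = 88 + 5Q.
Competitive equilibrium: 119 − 0.4Q = 88 + 5Q → Q* = 5.7407, P* = 116.7037.
For a per-unit tax t: ΔQ = t/5.4, so DWL = ½·t·(t/5.4) = t²/10.8.
At t = 7: DWL = 4.537. At t = 13: DWL = 15.648.
Increase = 15.648 − 4.537 = 11.11.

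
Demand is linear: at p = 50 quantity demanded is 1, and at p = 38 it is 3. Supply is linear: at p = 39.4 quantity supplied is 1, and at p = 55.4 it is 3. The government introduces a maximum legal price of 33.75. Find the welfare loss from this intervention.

14.99

Demand slope = (38 − 50)/(3 − 1) = −6, so p = 56 − 6q.
Supply slope = (55.4 − 39.4)/(3 − 1) = 8, so p = 31.4 + 8q.
Competitive equilibrium: 56 − 6q = 31.4 + 8q → q* = 1.7571, p* = 45.4571.
At the ceiling p = 33.75, quantity supplied = (33.75 − 31.4)/8 = 0.2938.
Willingness to pay at q' = 0.2938: 56 − 6·0.2938 = 54.2372.
Δq = 1.7571 − 0.2938 = 1.4633; wedge = 54.2372 − 33.75 = 20.4872.
Welfare loss = ½ × 1.4633 × 20.4872 = 14.99.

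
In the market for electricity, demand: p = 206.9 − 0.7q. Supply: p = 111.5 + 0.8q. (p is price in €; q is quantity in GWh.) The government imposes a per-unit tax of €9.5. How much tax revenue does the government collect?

€544.03

Competitive equilibrium: 206.9 − 0.7q = 111.5 + 0.8q → q* = 63.6, p* = 162.38.
With the tax, the buyer price exceeds the seller price by 9.5: (206.9 − 0.7q) − (111.5 + 0.8q) = 9.5 → q' = 57.2667.
Tax revenue = 9.5 × 57.2667 = €544.03.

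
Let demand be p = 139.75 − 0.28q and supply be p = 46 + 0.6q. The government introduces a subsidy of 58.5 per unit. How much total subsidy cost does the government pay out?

Competitive equilibrium: 139.75 − 0.28q = 46 + 0.6q → q* = 106.53409, p* = 109.92045.
The subsidy lowers effective supply by 58.5: p = 0.6q − 12.5.
New quantity: 139.75 − 0.28q = 0.6q − 12.5 → q' = 173.01136.
Total subsidy cost = 58.5 × 173.01136 = 10121.16.

10121.16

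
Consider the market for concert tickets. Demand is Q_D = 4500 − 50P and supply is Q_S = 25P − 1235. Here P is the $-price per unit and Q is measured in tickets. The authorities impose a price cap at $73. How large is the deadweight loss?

$225.33

In inverse form: demand P = 90 − 0.02Q, supply P = 49.4 + 0.04Q.
Competitive equilibrium: 90 − 0.02Q = 49.4 + 0.04Q → Q* = 676.6667, P* = 76.4667.
At the ceiling P = 73, quantity supplied = (73 − 49.4)/0.04 = 590.
Willingness to pay at Q' = 590: 90 − 0.02·590 = 78.2.
ΔQ = 676.6667 − 590 = 86.6667; wedge = 78.2 − 73 = 5.2.
DWL = ½ × 86.6667 × 5.2 = $225.33.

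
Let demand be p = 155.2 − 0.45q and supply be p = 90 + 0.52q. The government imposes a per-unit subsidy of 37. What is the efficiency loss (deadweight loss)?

Competitive equilibrium: 155.2 − 0.45q = 90 + 0.52q → q* = 67.2165, p* = 124.9526.
The subsidy lowers effective supply by 37: p = 53 + 0.52q.
New quantity: 155.2 − 0.45q = 53 + 0.52q → q' = 105.3608.
Overproduction Δq = 105.3608 − 67.2165 = 38.1443; wedge = subsidy = 37.
The triangle = ½ × 38.1443 × 37 = 705.67.

705.67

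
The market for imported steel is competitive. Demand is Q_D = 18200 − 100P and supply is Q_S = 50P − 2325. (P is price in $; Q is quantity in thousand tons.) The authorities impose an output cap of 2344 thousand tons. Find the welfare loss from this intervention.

$70807.21 thousand

In inverse form: demand P = 182 − 0.01Q, supply P = 46.5 + 0.02Q.
Competitive equilibrium: 182 − 0.01Q = 46.5 + 0.02Q → Q* = 4516.6667, P* = 136.8333.
At Q = 2344: demand price = 182 − 0.01·2344 = 158.56; supply price = 46.5 + 0.02·2344 = 93.38.
ΔQ = 4516.6667 − 2344 = 2172.6667; wedge = 158.56 − 93.38 = 65.18.
DWL = ½ × 2172.6667 × 65.18 = $70807.21 thousand.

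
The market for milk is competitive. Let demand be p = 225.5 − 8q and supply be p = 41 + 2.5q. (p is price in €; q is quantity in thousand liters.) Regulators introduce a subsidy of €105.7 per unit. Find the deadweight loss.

Competitive equilibrium: 225.5 − 8q = 41 + 2.5q → q* = 17.57143, p* = 84.92857.
The subsidy lowers effective supply by 105.7: p = 2.5q − 64.7.
New quantity: 225.5 − 8q = 2.5q − 64.7 → q' = 27.6381.
Overproduction Δq = 27.6381 − 17.57143 = 10.06667; wedge = subsidy = 105.7.
Deadweight loss = ½ × 10.06667 × 105.7 = €532.02 thousand.

€532.02 thousand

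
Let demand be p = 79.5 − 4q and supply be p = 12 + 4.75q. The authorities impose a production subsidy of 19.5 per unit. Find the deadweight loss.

21.73

Competitive equilibrium: 79.5 − 4q = 12 + 4.75q → q* = 7.7143, p* = 48.6429.
The subsidy lowers effective supply by 19.5: p = 4.75q − 7.5.
New quantity: 79.5 − 4q = 4.75q − 7.5 → q' = 9.9429.
Overproduction Δq = 9.9429 − 7.7143 = 2.2286; wedge = subsidy = 19.5.
The triangle = ½ × 2.2286 × 19.5 = 21.73.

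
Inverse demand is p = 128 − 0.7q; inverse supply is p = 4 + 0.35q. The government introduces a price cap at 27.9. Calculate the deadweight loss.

1302.52

Competitive equilibrium: 128 − 0.7q = 4 + 0.35q → q* = 118.0952, p* = 45.3333.
At the ceiling p = 27.9, quantity supplied = (27.9 − 4)/0.35 = 68.2857.
Willingness to pay at q' = 68.2857: 128 − 0.7·68.2857 = 80.2.
Δq = 118.0952 − 68.2857 = 49.8095; wedge = 80.2 − 27.9 = 52.3.
The triangle = ½ × 49.8095 × 52.3 = 1302.52.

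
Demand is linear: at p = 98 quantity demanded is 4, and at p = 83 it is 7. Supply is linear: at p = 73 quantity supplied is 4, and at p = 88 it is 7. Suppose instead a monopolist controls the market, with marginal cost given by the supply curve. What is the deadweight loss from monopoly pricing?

Demand slope = (83 − 98)/(7 − 4) = −5, so p = 118 − 5q.
Supply slope = (88 − 73)/(7 − 4) = 5, so p = 53 + 5q.
Competitive equilibrium: 118 − 5q = 53 + 5q → q* = 6.5, p* = 85.5.
Marginal revenue: MR = 118 − 10q. Set MR = MC: 118 − 10q = 53 + 5q → q_m = 4.3333.
Price p_m = 118 − 5·4.3333 = 96.3335; MC(q_m) = 53 + 5·4.3333 = 74.6665.
Competitive q* = 6.5, so Δq = 2.1667; wedge = 96.3335 − 74.6665 = 21.667.
Welfare loss = ½ × 2.1667 × 21.667 = 23.47.

23.47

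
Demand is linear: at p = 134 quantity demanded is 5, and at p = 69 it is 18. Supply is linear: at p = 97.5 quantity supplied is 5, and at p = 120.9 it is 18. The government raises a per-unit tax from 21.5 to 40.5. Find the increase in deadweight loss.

Demand slope = (69 − 134)/(18 − 5) = −5, so p = 159 − 5q.
Supply slope = (120.9 − 97.5)/(18 − 5) = 1.8, so p = 88.5 + 1.8q.
Competitive equilibrium: 159 − 5q = 88.5 + 1.8q → q* = 10.3676, p* = 107.1618.
For a per-unit tax t: Δq = t/6.8, so DWL = ½·t·(t/6.8) = t²/13.6.
At t = 21.5: DWL = 33.989. At t = 40.5: DWL = 120.607.
Increase = 120.607 − 33.989 = 86.62.

86.62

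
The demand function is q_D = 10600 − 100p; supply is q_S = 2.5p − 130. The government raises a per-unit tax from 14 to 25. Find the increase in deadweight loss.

523.17

In inverse form: demand p = 106 − 0.01q, supply p = 52 + 0.4q.
Competitive equilibrium: 106 − 0.01q = 52 + 0.4q → q* = 131.7073, p* = 104.6829.
For a per-unit tax t: Δq = t/0.41, so DWL = ½·t·(t/0.41) = t²/0.82.
At t = 14: DWL = 239.024. At t = 25: DWL = 762.195.
Increase = 762.195 − 239.024 = 523.17.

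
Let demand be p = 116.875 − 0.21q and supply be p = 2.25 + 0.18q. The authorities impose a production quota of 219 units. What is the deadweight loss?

Competitive equilibrium: 116.875 − 0.21q = 2.25 + 0.18q → q* = 293.9103, p* = 55.1538.
At q = 219: demand price = 116.875 − 0.21·219 = 70.885; supply price = 2.25 + 0.18·219 = 41.67.
Δq = 293.9103 − 219 = 74.9103; wedge = 70.885 − 41.67 = 29.215.
The triangle = ½ × 74.9103 × 29.215 = 1094.25.

1094.25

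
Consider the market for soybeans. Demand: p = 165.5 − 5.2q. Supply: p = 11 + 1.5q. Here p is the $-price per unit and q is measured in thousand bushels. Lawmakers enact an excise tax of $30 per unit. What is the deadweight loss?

$67.16 thousand

Competitive equilibrium: 165.5 − 5.2q = 11 + 1.5q → q* = 23.0597, p* = 45.5896.
With the tax, the buyer price exceeds the seller price by 30: (165.5 − 5.2q) − (11 + 1.5q) = 30 → q' = 18.5821.
Δq = 23.0597 − 18.5821 = 4.4776; the wedge equals the tax, 30.
DWL = ½ × 4.4776 × 30 = $67.16 thousand.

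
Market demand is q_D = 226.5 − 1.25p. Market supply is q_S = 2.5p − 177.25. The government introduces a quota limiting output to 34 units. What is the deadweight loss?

In inverse form: demand p = 181.2 − 0.8q, supply p = 70.9 + 0.4q.
Competitive equilibrium: 181.2 − 0.8q = 70.9 + 0.4q → q* = 91.91667, p* = 107.66667.
At q = 34: demand price = 181.2 − 0.8·34 = 154; supply price = 70.9 + 0.4·34 = 84.5.
Δq = 91.91667 − 34 = 57.91667; wedge = 154 − 84.5 = 69.5.
DWL = ½ × 57.91667 × 69.5 = 2012.60.

2012.60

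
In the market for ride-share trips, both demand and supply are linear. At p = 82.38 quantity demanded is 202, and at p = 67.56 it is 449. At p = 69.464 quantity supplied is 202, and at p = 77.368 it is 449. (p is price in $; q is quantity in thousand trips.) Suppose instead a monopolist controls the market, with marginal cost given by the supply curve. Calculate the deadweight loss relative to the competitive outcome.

Demand slope = (67.56 − 82.38)/(449 − 202) = −0.06, so p = 94.5 − 0.06q.
Supply slope = (77.368 − 69.464)/(449 − 202) = 0.032, so p = 63 + 0.032q.
Competitive equilibrium: 94.5 − 0.06q = 63 + 0.032q → q* = 342.3913, p* = 73.9565.
Marginal revenue: MR = 94.5 − 0.12q. Set MR = MC: 94.5 − 0.12q = 63 + 0.032q → q_m = 207.2368.
Price p_m = 94.5 − 0.06·207.2368 = 82.0658; MC(q_m) = 63 + 0.032·207.2368 = 69.6316.
Competitive q* = 342.3913, so Δq = 135.1545; wedge = 82.0658 − 69.6316 = 12.4342.
Welfare loss = ½ × 135.1545 × 12.4342 = $840.27 thousand.

$840.27 thousand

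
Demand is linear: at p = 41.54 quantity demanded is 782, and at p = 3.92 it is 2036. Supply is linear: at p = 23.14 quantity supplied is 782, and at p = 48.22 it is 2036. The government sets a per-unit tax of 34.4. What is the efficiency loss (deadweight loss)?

Demand slope = (3.92 − 41.54)/(2036 − 782) = −0.03, so p = 65 − 0.03q.
Supply slope = (48.22 − 23.14)/(2036 − 782) = 0.02, so p = 7.5 + 0.02q.
Competitive equilibrium: 65 − 0.03q = 7.5 + 0.02q → q* = 1150, p* = 30.5.
With the tax, the buyer price exceeds the seller price by 34.4: (65 − 0.03q) − (7.5 + 0.02q) = 34.4 → q' = 462.
Δq = 1150 − 462 = 688; the wedge equals the tax, 34.4.
Deadweight loss = ½ × 688 × 34.4 = 11833.60.

11833.60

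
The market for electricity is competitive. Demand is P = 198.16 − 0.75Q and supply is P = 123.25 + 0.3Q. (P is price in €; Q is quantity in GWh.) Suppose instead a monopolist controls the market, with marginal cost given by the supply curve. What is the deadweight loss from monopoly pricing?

Competitive equilibrium: 198.16 − 0.75Q = 123.25 + 0.3Q → Q* = 71.3429, P* = 144.6529.
Marginal revenue: MR = 198.16 − 1.5Q. Set MR = MC: 198.16 − 1.5Q = 123.25 + 0.3Q → Q_m = 41.6167.
Price P_m = 198.16 − 0.75·41.6167 = 166.9475; MC(Q_m) = 123.25 + 0.3·41.6167 = 135.735.
Competitive Q* = 71.3429, so ΔQ = 29.7262; wedge = 166.9475 − 135.735 = 31.2125.
DWL = ½ × 29.7262 × 31.2125 = €463.91.

€463.91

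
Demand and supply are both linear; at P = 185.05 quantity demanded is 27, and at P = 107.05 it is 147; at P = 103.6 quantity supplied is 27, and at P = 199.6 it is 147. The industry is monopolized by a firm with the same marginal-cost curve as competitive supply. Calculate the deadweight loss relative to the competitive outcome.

480.49

Demand slope = (107.05 − 185.05)/(147 − 27) = −0.65, so P = 202.6 − 0.65Q.
Supply slope = (199.6 − 103.6)/(147 − 27) = 0.8, so P = 82 + 0.8Q.
Competitive equilibrium: 202.6 − 0.65Q = 82 + 0.8Q → Q* = 83.1724, P* = 148.5379.
Marginal revenue: MR = 202.6 − 1.3Q. Set MR = MC: 202.6 − 1.3Q = 82 + 0.8Q → Q_m = 57.4286.
Price P_m = 202.6 − 0.65·57.4286 = 165.2714; MC(Q_m) = 82 + 0.8·57.4286 = 127.9429.
Competitive Q* = 83.1724, so ΔQ = 25.7438; wedge = 165.2714 − 127.9429 = 37.3285.
Welfare loss = ½ × 25.7438 × 37.3285 = 480.49.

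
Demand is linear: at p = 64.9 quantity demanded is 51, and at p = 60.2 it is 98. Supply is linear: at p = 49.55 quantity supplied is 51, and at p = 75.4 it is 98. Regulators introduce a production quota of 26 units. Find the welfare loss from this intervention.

Demand slope = (60.2 − 64.9)/(98 − 51) = −0.1, so p = 70 − 0.1q.
Supply slope = (75.4 − 49.55)/(98 − 51) = 0.55, so p = 21.5 + 0.55q.
Competitive equilibrium: 70 − 0.1q = 21.5 + 0.55q → q* = 74.6154, p* = 62.5385.
At q = 26: demand price = 70 − 0.1·26 = 67.4; supply price = 21.5 + 0.55·26 = 35.8.
Δq = 74.6154 − 26 = 48.6154; wedge = 67.4 − 35.8 = 31.6.
The triangle = ½ × 48.6154 × 31.6 = 768.12.

768.12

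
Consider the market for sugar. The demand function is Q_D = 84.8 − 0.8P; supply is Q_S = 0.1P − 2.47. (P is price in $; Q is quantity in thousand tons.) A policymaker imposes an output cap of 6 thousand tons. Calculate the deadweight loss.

$8.464 thousand

In inverse form: demand P = 106 − 1.25Q, supply P = 24.7 + 10Q.
Competitive equilibrium: 106 − 1.25Q = 24.7 + 10Q → Q* = 7.2267, P* = 96.9667.
At Q = 6: demand price = 106 − 1.25·6 = 98.5; supply price = 24.7 + 10·6 = 84.7.
ΔQ = 7.2267 − 6 = 1.2267; wedge = 98.5 − 84.7 = 13.8.
Deadweight loss = ½ × 1.2267 × 13.8 = $8.464 thousand.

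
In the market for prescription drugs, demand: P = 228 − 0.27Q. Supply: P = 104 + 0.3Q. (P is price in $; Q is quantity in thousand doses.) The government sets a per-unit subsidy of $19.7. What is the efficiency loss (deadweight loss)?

Competitive equilibrium: 228 − 0.27Q = 104 + 0.3Q → Q* = 217.5439, P* = 169.2632.
The subsidy lowers effective supply by 19.7: P = 84.3 + 0.3Q.
New quantity: 228 − 0.27Q = 84.3 + 0.3Q → Q' = 252.1053.
Overproduction ΔQ = 252.1053 − 217.5439 = 34.5614; wedge = subsidy = 19.7.
DWL = ½ × 34.5614 × 19.7 = $340.43 thousand.

$340.43 thousand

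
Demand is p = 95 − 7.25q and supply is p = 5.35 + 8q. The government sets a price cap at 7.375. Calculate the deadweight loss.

Competitive equilibrium: 95 − 7.25q = 5.35 + 8q → q* = 5.8787, p* = 52.3795.
At the ceiling p = 7.375, quantity supplied = (7.375 − 5.35)/8 = 0.2531.
Willingness to pay at q' = 0.2531: 95 − 7.25·0.2531 = 93.165.
Δq = 5.8787 − 0.2531 = 5.6256; wedge = 93.165 − 7.375 = 85.79.
Deadweight loss = ½ × 5.6256 × 85.79 = 241.31.

241.31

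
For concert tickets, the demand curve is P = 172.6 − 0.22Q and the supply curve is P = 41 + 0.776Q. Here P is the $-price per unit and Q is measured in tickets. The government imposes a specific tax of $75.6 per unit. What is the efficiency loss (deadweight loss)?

$2869.16

Competitive equilibrium: 172.6 − 0.22Q = 41 + 0.776Q → Q* = 132.1285, P* = 143.5317.
With the tax, the buyer price exceeds the seller price by 75.6: (172.6 − 0.22Q) − (41 + 0.776Q) = 75.6 → Q' = 56.2249.
ΔQ = 132.1285 − 56.2249 = 75.9036; the wedge equals the tax, 75.6.
The triangle = ½ × 75.9036 × 75.6 = $2869.16.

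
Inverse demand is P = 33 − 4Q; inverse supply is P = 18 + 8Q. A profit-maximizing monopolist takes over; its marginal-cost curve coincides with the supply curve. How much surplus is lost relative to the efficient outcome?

0.59

Competitive equilibrium: 33 − 4Q = 18 + 8Q → Q* = 1.25, P* = 28.
Marginal revenue: MR = 33 − 8Q. Set MR = MC: 33 − 8Q = 18 + 8Q → Q_m = 0.9375.
Price P_m = 33 − 4·0.9375 = 29.25; MC(Q_m) = 18 + 8·0.9375 = 25.5.
Competitive Q* = 1.25, so ΔQ = 0.3125; wedge = 29.25 − 25.5 = 3.75.
The triangle = ½ × 0.3125 × 3.75 = 0.59.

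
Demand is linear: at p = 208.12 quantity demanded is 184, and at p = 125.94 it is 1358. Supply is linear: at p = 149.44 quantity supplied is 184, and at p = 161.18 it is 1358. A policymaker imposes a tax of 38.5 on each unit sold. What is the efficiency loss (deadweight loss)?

9264.06

Demand slope = (125.94 − 208.12)/(1358 − 184) = −0.07, so p = 221 − 0.07q.
Supply slope = (161.18 − 149.44)/(1358 − 184) = 0.01, so p = 147.6 + 0.01q.
Competitive equilibrium: 221 − 0.07q = 147.6 + 0.01q → q* = 917.5, p* = 156.775.
With the tax, the buyer price exceeds the seller price by 38.5: (221 − 0.07q) − (147.6 + 0.01q) = 38.5 → q' = 436.25.
Δq = 917.5 − 436.25 = 481.25; the wedge equals the tax, 38.5.
Welfare loss = ½ × 481.25 × 38.5 = 9264.06.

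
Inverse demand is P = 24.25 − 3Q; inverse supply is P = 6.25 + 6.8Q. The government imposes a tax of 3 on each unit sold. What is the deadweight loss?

Competitive equilibrium: 24.25 − 3Q = 6.25 + 6.8Q → Q* = 1.8367, P* = 18.7398.
With the tax, the buyer price exceeds the seller price by 3: (24.25 − 3Q) − (6.25 + 6.8Q) = 3 → Q' = 1.5306.
ΔQ = 1.8367 − 1.5306 = 0.3061; the wedge equals the tax, 3.
The triangle = ½ × 0.3061 × 3 = 0.46.

0.46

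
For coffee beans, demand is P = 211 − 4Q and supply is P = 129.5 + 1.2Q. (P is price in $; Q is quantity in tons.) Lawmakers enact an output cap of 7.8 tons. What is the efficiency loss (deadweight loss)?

$161.16

Competitive equilibrium: 211 − 4Q = 129.5 + 1.2Q → Q* = 15.6731, P* = 148.3077.
At Q = 7.8: demand price = 211 − 4·7.8 = 179.8; supply price = 129.5 + 1.2·7.8 = 138.86.
ΔQ = 15.6731 − 7.8 = 7.8731; wedge = 179.8 − 138.86 = 40.94.
Welfare loss = ½ × 7.8731 × 40.94 = $161.16.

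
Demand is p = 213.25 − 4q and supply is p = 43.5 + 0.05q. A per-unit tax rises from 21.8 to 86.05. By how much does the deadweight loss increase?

Competitive equilibrium: 213.25 − 4q = 43.5 + 0.05q → q* = 41.9136, p* = 45.5957.
For a per-unit tax t: Δq = t/4.05, so DWL = ½·t·(t/4.05) = t²/8.1.
At t = 21.8: DWL = 58.672. At t = 86.05: DWL = 914.148.
Increase = 914.148 − 58.672 = 855.48.

855.48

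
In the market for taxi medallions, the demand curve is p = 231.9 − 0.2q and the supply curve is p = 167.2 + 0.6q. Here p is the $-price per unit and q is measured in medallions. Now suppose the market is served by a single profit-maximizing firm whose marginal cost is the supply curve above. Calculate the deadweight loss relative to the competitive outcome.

Competitive equilibrium: 231.9 − 0.2q = 167.2 + 0.6q → q* = 80.875, p* = 215.725.
Marginal revenue: MR = 231.9 − 0.4q. Set MR = MC: 231.9 − 0.4q = 167.2 + 0.6q → q_m = 64.7.
Price p_m = 231.9 − 0.2·64.7 = 218.96; MC(q_m) = 167.2 + 0.6·64.7 = 206.02.
Competitive q* = 80.875, so Δq = 16.175; wedge = 218.96 − 206.02 = 12.94.
Welfare loss = ½ × 16.175 × 12.94 = $104.65.

$104.65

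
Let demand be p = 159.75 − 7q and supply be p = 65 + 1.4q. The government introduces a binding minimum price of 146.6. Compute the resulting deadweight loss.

371.21

Competitive equilibrium: 159.75 − 7q = 65 + 1.4q → q* = 11.2798, p* = 80.7917.
At the floor p = 146.6, quantity demanded = (159.75 − 146.6)/7 = 1.8786.
Sellers' marginal cost at q' = 1.8786: 65 + 1.4·1.8786 = 67.63.
Δq = 11.2798 − 1.8786 = 9.4012; wedge = 146.6 − 67.63 = 78.97.
Deadweight loss = ½ × 9.4012 × 78.97 = 371.21.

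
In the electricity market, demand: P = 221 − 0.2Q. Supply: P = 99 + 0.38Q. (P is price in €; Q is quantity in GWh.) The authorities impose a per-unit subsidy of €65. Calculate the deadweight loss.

€3642.24

Competitive equilibrium: 221 − 0.2Q = 99 + 0.38Q → Q* = 210.3448, P* = 178.931.
The subsidy lowers effective supply by 65: P = 34 + 0.38Q.
New quantity: 221 − 0.2Q = 34 + 0.38Q → Q' = 322.4138.
Overproduction ΔQ = 322.4138 − 210.3448 = 112.069; wedge = subsidy = 65.
Welfare loss = ½ × 112.069 × 65 = €3642.24.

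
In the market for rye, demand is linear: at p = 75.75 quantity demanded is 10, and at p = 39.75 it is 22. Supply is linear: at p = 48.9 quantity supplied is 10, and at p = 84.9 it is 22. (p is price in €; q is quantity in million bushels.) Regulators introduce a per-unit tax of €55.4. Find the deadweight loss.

€255.76 million

Demand slope = (39.75 − 75.75)/(22 − 10) = −3, so p = 105.75 − 3q.
Supply slope = (84.9 − 48.9)/(22 − 10) = 3, so p = 18.9 + 3q.
Competitive equilibrium: 105.75 − 3q = 18.9 + 3q → q* = 14.475, p* = 62.325.
With the tax, the buyer price exceeds the seller price by 55.4: (105.75 − 3q) − (18.9 + 3q) = 55.4 → q' = 5.2417.
Δq = 14.475 − 5.2417 = 9.2333; the wedge equals the tax, 55.4.
Deadweight loss = ½ × 9.2333 × 55.4 = €255.76 million.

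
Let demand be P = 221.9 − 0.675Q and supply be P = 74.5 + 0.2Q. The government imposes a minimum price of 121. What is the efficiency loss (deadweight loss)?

157.53

Competitive equilibrium: 221.9 − 0.675Q = 74.5 + 0.2Q → Q* = 168.4571, P* = 108.1914.
At the floor P = 121, quantity demanded = (221.9 − 121)/0.675 = 149.4815.
Sellers' marginal cost at Q' = 149.4815: 74.5 + 0.2·149.4815 = 104.3963.
ΔQ = 168.4571 − 149.4815 = 18.9756; wedge = 121 − 104.3963 = 16.6037.
Deadweight loss = ½ × 18.9756 × 16.6037 = 157.53.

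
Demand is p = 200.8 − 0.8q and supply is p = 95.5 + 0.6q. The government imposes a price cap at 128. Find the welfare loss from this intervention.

Competitive equilibrium: 200.8 − 0.8q = 95.5 + 0.6q → q* = 75.2143, p* = 140.6286.
At the ceiling p = 128, quantity supplied = (128 − 95.5)/0.6 = 54.1667.
Willingness to pay at q' = 54.1667: 200.8 − 0.8·54.1667 = 157.4666.
Δq = 75.2143 − 54.1667 = 21.0476; wedge = 157.4666 − 128 = 29.4666.
Deadweight loss = ½ × 21.0476 × 29.4666 = 310.10.

310.10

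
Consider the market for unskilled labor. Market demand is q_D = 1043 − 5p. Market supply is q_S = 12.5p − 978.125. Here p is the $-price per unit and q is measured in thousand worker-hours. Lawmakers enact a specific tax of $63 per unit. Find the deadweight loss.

$7087.50 thousand

In inverse form: demand p = 208.6 − 0.2q, supply p = 78.25 + 0.08q.
Competitive equilibrium: 208.6 − 0.2q = 78.25 + 0.08q → q* = 465.5357, p* = 115.4929.
With the tax, the buyer price exceeds the seller price by 63: (208.6 − 0.2q) − (78.25 + 0.08q) = 63 → q' = 240.5357.
Δq = 465.5357 − 240.5357 = 225; the wedge equals the tax, 63.
The triangle = ½ × 225 × 63 = $7087.50 thousand.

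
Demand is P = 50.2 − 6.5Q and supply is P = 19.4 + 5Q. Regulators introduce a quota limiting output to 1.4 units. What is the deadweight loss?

9.40

Competitive equilibrium: 50.2 − 6.5Q = 19.4 + 5Q → Q* = 2.6783, P* = 32.7913.
At Q = 1.4: demand price = 50.2 − 6.5·1.4 = 41.1; supply price = 19.4 + 5·1.4 = 26.4.
ΔQ = 2.6783 − 1.4 = 1.2783; wedge = 41.1 − 26.4 = 14.7.
Deadweight loss = ½ × 1.2783 × 14.7 = 9.40.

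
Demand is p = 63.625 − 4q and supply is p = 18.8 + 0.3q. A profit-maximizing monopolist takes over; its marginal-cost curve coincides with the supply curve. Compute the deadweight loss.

Competitive equilibrium: 63.625 − 4q = 18.8 + 0.3q → q* = 10.4244, p* = 21.9273.
Marginal revenue: MR = 63.625 − 8q. Set MR = MC: 63.625 − 8q = 18.8 + 0.3q → q_m = 5.4006.
Price p_m = 63.625 − 4·5.4006 = 42.0226; MC(q_m) = 18.8 + 0.3·5.4006 = 20.4202.
Competitive q* = 10.4244, so Δq = 5.0238; wedge = 42.0226 − 20.4202 = 21.6024.
The triangle = ½ × 5.0238 × 21.6024 = 54.26.

54.26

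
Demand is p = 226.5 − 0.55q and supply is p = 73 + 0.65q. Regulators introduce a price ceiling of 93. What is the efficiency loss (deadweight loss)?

Competitive equilibrium: 226.5 − 0.55q = 73 + 0.65q → q* = 127.91667, p* = 156.14583.
At the ceiling p = 93, quantity supplied = (93 − 73)/0.65 = 30.76923.
Willingness to pay at q' = 30.76923: 226.5 − 0.55·30.76923 = 209.57692.
Δq = 127.91667 − 30.76923 = 97.14744; wedge = 209.57692 − 93 = 116.57692.
Deadweight loss = ½ × 97.14744 × 116.57692 = 5662.57.

5662.57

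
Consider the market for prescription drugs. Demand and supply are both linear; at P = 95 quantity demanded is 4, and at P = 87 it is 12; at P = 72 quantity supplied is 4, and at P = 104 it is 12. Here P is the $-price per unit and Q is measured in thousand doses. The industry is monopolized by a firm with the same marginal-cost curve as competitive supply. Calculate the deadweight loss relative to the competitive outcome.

$5.14 thousand

Demand slope = (87 − 95)/(12 − 4) = −1, so P = 99 − Q.
Supply slope = (104 − 72)/(12 − 4) = 4, so P = 56 + 4Q.
Competitive equilibrium: 99 − Q = 56 + 4Q → Q* = 8.6, P* = 90.4.
Marginal revenue: MR = 99 − 2Q. Set MR = MC: 99 − 2Q = 56 + 4Q → Q_m = 7.1667.
Price P_m = 99 − 1·7.1667 = 91.8333; MC(Q_m) = 56 + 4·7.1667 = 84.6668.
Competitive Q* = 8.6, so ΔQ = 1.4333; wedge = 91.8333 − 84.6668 = 7.1665.
Deadweight loss = ½ × 1.4333 × 7.1665 = $5.14 thousand.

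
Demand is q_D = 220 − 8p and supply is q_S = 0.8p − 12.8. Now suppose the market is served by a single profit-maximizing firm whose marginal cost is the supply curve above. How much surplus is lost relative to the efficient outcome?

0.33

In inverse form: demand p = 27.5 − 0.125q, supply p = 16 + 1.25q.
Competitive equilibrium: 27.5 − 0.125q = 16 + 1.25q → q* = 8.3636, p* = 26.4545.
Marginal revenue: MR = 27.5 − 0.25q. Set MR = MC: 27.5 − 0.25q = 16 + 1.25q → q_m = 7.6667.
Price p_m = 27.5 − 0.125·7.6667 = 26.5417; MC(q_m) = 16 + 1.25·7.6667 = 25.5834.
Competitive q* = 8.3636, so Δq = 0.6969; wedge = 26.5417 − 25.5834 = 0.9583.
Deadweight loss = ½ × 0.6969 × 0.9583 = 0.33.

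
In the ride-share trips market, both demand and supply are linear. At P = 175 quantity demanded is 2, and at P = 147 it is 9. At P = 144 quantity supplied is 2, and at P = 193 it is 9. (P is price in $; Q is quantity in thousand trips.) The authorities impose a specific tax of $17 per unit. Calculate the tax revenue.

Demand slope = (147 − 175)/(9 − 2) = −4, so P = 183 − 4Q.
Supply slope = (193 − 144)/(9 − 2) = 7, so P = 130 + 7Q.
Competitive equilibrium: 183 − 4Q = 130 + 7Q → Q* = 4.8182, P* = 163.7273.
With the tax, the buyer price exceeds the seller price by 17: (183 − 4Q) − (130 + 7Q) = 17 → Q' = 3.2727.
Tax revenue = 17 × 3.2727 = $55.64 thousand.

$55.64 thousand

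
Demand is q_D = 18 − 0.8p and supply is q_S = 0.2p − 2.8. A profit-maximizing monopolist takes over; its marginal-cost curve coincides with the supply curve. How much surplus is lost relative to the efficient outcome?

0.16

In inverse form: demand p = 22.5 − 1.25q, supply p = 14 + 5q.
Competitive equilibrium: 22.5 − 1.25q = 14 + 5q → q* = 1.36, p* = 20.8.
Marginal revenue: MR = 22.5 − 2.5q. Set MR = MC: 22.5 − 2.5q = 14 + 5q → q_m = 1.1333.
Price p_m = 22.5 − 1.25·1.1333 = 21.0834; MC(q_m) = 14 + 5·1.1333 = 19.6665.
Competitive q* = 1.36, so Δq = 0.2267; wedge = 21.0834 − 19.6665 = 1.4169.
DWL = ½ × 0.2267 × 1.4169 = 0.16.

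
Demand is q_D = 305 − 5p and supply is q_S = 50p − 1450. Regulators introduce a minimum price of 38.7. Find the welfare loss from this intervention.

In inverse form: demand p = 61 − 0.2q, supply p = 29 + 0.02q.
Competitive equilibrium: 61 − 0.2q = 29 + 0.02q → q* = 145.4545, p* = 31.9091.
At the floor p = 38.7, quantity demanded = (61 − 38.7)/0.2 = 111.5.
Sellers' marginal cost at q' = 111.5: 29 + 0.02·111.5 = 31.23.
Δq = 145.4545 − 111.5 = 33.9545; wedge = 38.7 − 31.23 = 7.47.
Welfare loss = ½ × 33.9545 × 7.47 = 126.82.

126.82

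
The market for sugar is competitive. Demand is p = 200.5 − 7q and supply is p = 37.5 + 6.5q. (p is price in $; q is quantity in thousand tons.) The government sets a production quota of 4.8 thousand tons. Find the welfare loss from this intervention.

Competitive equilibrium: 200.5 − 7q = 37.5 + 6.5q → q* = 12.0741, p* = 115.9815.
At q = 4.8: demand price = 200.5 − 7·4.8 = 166.9; supply price = 37.5 + 6.5·4.8 = 68.7.
Δq = 12.0741 − 4.8 = 7.2741; wedge = 166.9 − 68.7 = 98.2.
DWL = ½ × 7.2741 × 98.2 = $357.16 thousand.

$357.16 thousand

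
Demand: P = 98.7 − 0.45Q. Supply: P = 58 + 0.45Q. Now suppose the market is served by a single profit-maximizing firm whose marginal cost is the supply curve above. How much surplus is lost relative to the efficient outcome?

102.25

Competitive equilibrium: 98.7 − 0.45Q = 58 + 0.45Q → Q* = 45.2222, P* = 78.35.
Marginal revenue: MR = 98.7 − 0.9Q. Set MR = MC: 98.7 − 0.9Q = 58 + 0.45Q → Q_m = 30.1481.
Price P_m = 98.7 − 0.45·30.1481 = 85.1334; MC(Q_m) = 58 + 0.45·30.1481 = 71.5666.
Competitive Q* = 45.2222, so ΔQ = 15.0741; wedge = 85.1334 − 71.5666 = 13.5668.
DWL = ½ × 15.0741 × 13.5668 = 102.25.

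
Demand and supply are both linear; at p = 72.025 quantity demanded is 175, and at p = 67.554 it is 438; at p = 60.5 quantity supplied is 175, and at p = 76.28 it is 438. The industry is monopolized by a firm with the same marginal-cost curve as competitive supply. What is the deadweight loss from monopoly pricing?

132.74

Demand slope = (67.554 − 72.025)/(438 − 175) = −0.017, so p = 75 − 0.017q.
Supply slope = (76.28 − 60.5)/(438 − 175) = 0.06, so p = 50 + 0.06q.
Competitive equilibrium: 75 − 0.017q = 50 + 0.06q → q* = 324.6753, p* = 69.4805.
Marginal revenue: MR = 75 − 0.034q. Set MR = MC: 75 − 0.034q = 50 + 0.06q → q_m = 265.9574.
Price p_m = 75 − 0.017·265.9574 = 70.4787; MC(q_m) = 50 + 0.06·265.9574 = 65.9574.
Competitive q* = 324.6753, so Δq = 58.7179; wedge = 70.4787 − 65.9574 = 4.5213.
DWL = ½ × 58.7179 × 4.5213 = 132.74.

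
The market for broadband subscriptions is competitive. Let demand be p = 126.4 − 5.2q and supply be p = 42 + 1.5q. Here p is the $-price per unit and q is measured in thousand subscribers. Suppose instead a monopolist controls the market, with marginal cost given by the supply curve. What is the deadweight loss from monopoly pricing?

Competitive equilibrium: 126.4 − 5.2q = 42 + 1.5q → q* = 12.597, p* = 60.8955.
Marginal revenue: MR = 126.4 − 10.4q. Set MR = MC: 126.4 − 10.4q = 42 + 1.5q → q_m = 7.0924.
Price p_m = 126.4 − 5.2·7.0924 = 89.5195; MC(q_m) = 42 + 1.5·7.0924 = 52.6386.
Competitive q* = 12.597, so Δq = 5.5046; wedge = 89.5195 − 52.6386 = 36.8809.
The triangle = ½ × 5.5046 × 36.8809 = $101.51 thousand.

$101.51 thousand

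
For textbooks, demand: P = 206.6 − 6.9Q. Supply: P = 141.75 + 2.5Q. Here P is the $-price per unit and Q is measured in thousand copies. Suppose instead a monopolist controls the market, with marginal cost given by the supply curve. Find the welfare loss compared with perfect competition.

$40.09 thousand

Competitive equilibrium: 206.6 − 6.9Q = 141.75 + 2.5Q → Q* = 6.8989, P* = 158.9973.
Marginal revenue: MR = 206.6 − 13.8Q. Set MR = MC: 206.6 − 13.8Q = 141.75 + 2.5Q → Q_m = 3.9785.
Price P_m = 206.6 − 6.9·3.9785 = 179.1484; MC(Q_m) = 141.75 + 2.5·3.9785 = 151.6963.
Competitive Q* = 6.8989, so ΔQ = 2.9204; wedge = 179.1484 − 151.6963 = 27.4521.
The triangle = ½ × 2.9204 × 27.4521 = $40.09 thousand.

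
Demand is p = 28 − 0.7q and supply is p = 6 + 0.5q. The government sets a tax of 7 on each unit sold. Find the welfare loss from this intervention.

Competitive equilibrium: 28 − 0.7q = 6 + 0.5q → q* = 18.3333, p* = 15.1667.
With the tax, the buyer price exceeds the seller price by 7: (28 − 0.7q) − (6 + 0.5q) = 7 → q' = 12.5.
Δq = 18.3333 − 12.5 = 5.8333; the wedge equals the tax, 7.
The triangle = ½ × 5.8333 × 7 = 20.42.

20.42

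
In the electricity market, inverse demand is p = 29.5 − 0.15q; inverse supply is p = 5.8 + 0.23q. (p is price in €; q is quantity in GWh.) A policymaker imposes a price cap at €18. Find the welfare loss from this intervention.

€16.52

Competitive equilibrium: 29.5 − 0.15q = 5.8 + 0.23q → q* = 62.3684, p* = 20.1447.
At the ceiling p = 18, quantity supplied = (18 − 5.8)/0.23 = 53.0435.
Willingness to pay at q' = 53.0435: 29.5 − 0.15·53.0435 = 21.5435.
Δq = 62.3684 − 53.0435 = 9.3249; wedge = 21.5435 − 18 = 3.5435.
Welfare loss = ½ × 9.3249 × 3.5435 = €16.52.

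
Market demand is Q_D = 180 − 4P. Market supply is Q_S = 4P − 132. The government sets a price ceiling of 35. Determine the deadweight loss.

In inverse form: demand P = 45 − 0.25Q, supply P = 33 + 0.25Q.
Competitive equilibrium: 45 − 0.25Q = 33 + 0.25Q → Q* = 24, P* = 39.
At the ceiling P = 35, quantity supplied = (35 − 33)/0.25 = 8.
Willingness to pay at Q' = 8: 45 − 0.25·8 = 43.
ΔQ = 24 − 8 = 16; wedge = 43 − 35 = 8.
The triangle = ½ × 16 × 8 = 64.

64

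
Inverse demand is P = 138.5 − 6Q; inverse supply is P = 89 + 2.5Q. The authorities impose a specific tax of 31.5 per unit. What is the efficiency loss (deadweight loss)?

58.37

Competitive equilibrium: 138.5 − 6Q = 89 + 2.5Q → Q* = 5.8235, P* = 103.5588.
With the tax, the buyer price exceeds the seller price by 31.5: (138.5 − 6Q) − (89 + 2.5Q) = 31.5 → Q' = 2.1176.
ΔQ = 5.8235 − 2.1176 = 3.7059; the wedge equals the tax, 31.5.
The triangle = ½ × 3.7059 × 31.5 = 58.37.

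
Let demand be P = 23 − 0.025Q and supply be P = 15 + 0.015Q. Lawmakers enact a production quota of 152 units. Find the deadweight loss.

Competitive equilibrium: 23 − 0.025Q = 15 + 0.015Q → Q* = 200, P* = 18.
At Q = 152: demand price = 23 − 0.025·152 = 19.2; supply price = 15 + 0.015·152 = 17.28.
ΔQ = 200 − 152 = 48; wedge = 19.2 − 17.28 = 1.92.
Deadweight loss = ½ × 48 × 1.92 = 46.08.

46.08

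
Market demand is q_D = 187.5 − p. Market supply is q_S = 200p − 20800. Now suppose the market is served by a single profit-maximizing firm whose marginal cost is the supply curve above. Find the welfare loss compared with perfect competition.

In inverse form: demand p = 187.5 − q, supply p = 104 + 0.005q.
Competitive equilibrium: 187.5 − q = 104 + 0.005q → q* = 83.0846, p* = 104.4154.
Marginal revenue: MR = 187.5 − 2q. Set MR = MC: 187.5 − 2q = 104 + 0.005q → q_m = 41.6459.
Price p_m = 187.5 − 1·41.6459 = 145.8541; MC(q_m) = 104 + 0.005·41.6459 = 104.2082.
Competitive q* = 83.0846, so Δq = 41.4387; wedge = 145.8541 − 104.2082 = 41.6459.
Welfare loss = ½ × 41.4387 × 41.6459 = 862.88.

862.88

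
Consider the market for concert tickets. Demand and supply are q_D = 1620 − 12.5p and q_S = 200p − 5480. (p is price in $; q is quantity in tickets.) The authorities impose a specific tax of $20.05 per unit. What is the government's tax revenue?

In inverse form: demand p = 129.6 − 0.08q, supply p = 27.4 + 0.005q.
Competitive equilibrium: 129.6 − 0.08q = 27.4 + 0.005q → q* = 1202.3529, p* = 33.4118.
With the tax, the buyer price exceeds the seller price by 20.05: (129.6 − 0.08q) − (27.4 + 0.005q) = 20.05 → q' = 966.4706.
Tax revenue = 20.05 × 966.4706 = $19377.74.

$19377.74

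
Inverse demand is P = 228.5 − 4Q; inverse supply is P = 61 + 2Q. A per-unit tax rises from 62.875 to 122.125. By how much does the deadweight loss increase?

Competitive equilibrium: 228.5 − 4Q = 61 + 2Q → Q* = 27.9167, P* = 116.8333.
For a per-unit tax t: ΔQ = t/6, so DWL = ½·t·(t/6) = t²/12.
At t = 62.875: DWL = 329.439. At t = 122.125: DWL = 1242.876.
Increase = 1242.876 − 329.439 = 913.44.

913.44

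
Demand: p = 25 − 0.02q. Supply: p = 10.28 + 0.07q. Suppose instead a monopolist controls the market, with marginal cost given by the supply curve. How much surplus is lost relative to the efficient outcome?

Competitive equilibrium: 25 − 0.02q = 10.28 + 0.07q → q* = 163.5556, p* = 21.7289.
Marginal revenue: MR = 25 − 0.04q. Set MR = MC: 25 − 0.04q = 10.28 + 0.07q → q_m = 133.8182.
Price p_m = 25 − 0.02·133.8182 = 22.3236; MC(q_m) = 10.28 + 0.07·133.8182 = 19.6473.
Competitive q* = 163.5556, so Δq = 29.7374; wedge = 22.3236 − 19.6473 = 2.6763.
DWL = ½ × 29.7374 × 2.6763 = 39.79.

39.79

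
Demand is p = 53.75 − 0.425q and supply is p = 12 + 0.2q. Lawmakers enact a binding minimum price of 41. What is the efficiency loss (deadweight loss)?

423.20

Competitive equilibrium: 53.75 − 0.425q = 12 + 0.2q → q* = 66.8, p* = 25.36.
At the floor p = 41, quantity demanded = (53.75 − 41)/0.425 = 30.
Sellers' marginal cost at q' = 30: 12 + 0.2·30 = 18.
Δq = 66.8 − 30 = 36.8; wedge = 41 − 18 = 23.
Deadweight loss = ½ × 36.8 × 23 = 423.20.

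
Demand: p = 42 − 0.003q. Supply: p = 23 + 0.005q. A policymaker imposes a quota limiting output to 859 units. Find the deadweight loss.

Competitive equilibrium: 42 − 0.003q = 23 + 0.005q → q* = 2375, p* = 34.875.
At q = 859: demand price = 42 − 0.003·859 = 39.423; supply price = 23 + 0.005·859 = 27.295.
Δq = 2375 − 859 = 1516; wedge = 39.423 − 27.295 = 12.128.
The triangle = ½ × 1516 × 12.128 = 9193.024.

9193.024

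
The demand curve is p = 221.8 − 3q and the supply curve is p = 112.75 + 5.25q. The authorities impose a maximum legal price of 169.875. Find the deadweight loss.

22.53

Competitive equilibrium: 221.8 − 3q = 112.75 + 5.25q → q* = 13.2182, p* = 182.1455.
At the ceiling p = 169.875, quantity supplied = (169.875 − 112.75)/5.25 = 10.881.
Willingness to pay at q' = 10.881: 221.8 − 3·10.881 = 189.157.
Δq = 13.2182 − 10.881 = 2.3372; wedge = 189.157 − 169.875 = 19.282.
Welfare loss = ½ × 2.3372 × 19.282 = 22.53.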